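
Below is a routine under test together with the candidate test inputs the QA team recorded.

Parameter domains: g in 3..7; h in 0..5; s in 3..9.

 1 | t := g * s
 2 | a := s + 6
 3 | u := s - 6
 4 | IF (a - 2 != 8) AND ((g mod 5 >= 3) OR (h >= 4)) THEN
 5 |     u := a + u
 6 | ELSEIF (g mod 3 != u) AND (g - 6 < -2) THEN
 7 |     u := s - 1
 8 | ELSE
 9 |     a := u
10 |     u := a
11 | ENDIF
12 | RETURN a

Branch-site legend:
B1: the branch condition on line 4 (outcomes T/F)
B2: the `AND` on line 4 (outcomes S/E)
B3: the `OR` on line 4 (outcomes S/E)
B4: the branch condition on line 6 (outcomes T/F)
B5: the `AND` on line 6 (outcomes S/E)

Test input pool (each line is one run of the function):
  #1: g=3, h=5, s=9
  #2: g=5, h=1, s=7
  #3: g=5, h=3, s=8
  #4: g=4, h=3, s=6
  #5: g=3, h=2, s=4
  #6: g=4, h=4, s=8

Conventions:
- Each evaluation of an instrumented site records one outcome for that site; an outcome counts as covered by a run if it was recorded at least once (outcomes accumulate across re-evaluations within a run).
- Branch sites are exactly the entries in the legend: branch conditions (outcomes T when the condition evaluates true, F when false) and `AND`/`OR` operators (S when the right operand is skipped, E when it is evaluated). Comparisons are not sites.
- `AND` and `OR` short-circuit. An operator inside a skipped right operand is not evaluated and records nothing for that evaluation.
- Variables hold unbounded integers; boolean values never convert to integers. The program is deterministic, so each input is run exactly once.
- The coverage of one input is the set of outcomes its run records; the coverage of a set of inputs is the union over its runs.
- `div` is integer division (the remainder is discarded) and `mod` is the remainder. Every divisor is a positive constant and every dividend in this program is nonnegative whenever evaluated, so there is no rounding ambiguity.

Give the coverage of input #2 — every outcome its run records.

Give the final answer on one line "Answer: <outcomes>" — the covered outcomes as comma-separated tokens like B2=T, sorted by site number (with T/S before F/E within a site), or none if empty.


Tracing the run of input #2 (g=5, h=1, s=7):
  B2->E, B3->E, B1->F, B5->E, B4->F
distinct outcomes covered: B1=F, B2=E, B3=E, B4=F, B5=E
Answer: B1=F, B2=E, B3=E, B4=F, B5=E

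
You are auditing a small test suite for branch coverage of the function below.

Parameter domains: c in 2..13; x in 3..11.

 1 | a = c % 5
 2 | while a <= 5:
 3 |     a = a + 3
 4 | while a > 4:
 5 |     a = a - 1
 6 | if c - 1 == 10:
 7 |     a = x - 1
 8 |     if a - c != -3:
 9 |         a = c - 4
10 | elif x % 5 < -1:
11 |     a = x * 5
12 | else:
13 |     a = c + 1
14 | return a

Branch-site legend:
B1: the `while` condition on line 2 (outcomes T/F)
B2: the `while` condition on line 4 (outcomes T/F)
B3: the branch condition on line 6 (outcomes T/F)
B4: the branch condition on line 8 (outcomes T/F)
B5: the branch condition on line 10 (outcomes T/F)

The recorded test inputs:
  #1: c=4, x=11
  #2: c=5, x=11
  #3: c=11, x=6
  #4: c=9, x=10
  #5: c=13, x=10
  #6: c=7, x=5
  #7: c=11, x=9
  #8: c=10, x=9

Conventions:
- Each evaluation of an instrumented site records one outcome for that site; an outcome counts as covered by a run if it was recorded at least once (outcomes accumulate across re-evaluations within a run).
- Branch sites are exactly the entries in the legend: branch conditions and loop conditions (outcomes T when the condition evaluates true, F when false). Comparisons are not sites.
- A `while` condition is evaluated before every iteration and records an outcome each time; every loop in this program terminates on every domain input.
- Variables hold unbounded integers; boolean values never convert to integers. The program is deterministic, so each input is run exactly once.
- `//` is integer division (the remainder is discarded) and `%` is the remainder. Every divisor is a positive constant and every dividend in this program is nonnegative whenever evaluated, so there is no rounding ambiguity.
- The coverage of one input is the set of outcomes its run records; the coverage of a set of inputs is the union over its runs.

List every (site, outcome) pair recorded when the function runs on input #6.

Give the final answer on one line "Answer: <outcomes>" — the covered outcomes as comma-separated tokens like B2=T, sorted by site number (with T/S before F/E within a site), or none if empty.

Simulating input #6 (c=7, x=5) step by step:
  B1->T, B1->T, B1->F, B2->T, B2->T, B2->T, B2->T, B2->F, B3->F, B5->F
as a set, this run covers: B1=T, B1=F, B2=T, B2=F, B3=F, B5=F

Answer: B1=T, B1=F, B2=T, B2=F, B3=F, B5=F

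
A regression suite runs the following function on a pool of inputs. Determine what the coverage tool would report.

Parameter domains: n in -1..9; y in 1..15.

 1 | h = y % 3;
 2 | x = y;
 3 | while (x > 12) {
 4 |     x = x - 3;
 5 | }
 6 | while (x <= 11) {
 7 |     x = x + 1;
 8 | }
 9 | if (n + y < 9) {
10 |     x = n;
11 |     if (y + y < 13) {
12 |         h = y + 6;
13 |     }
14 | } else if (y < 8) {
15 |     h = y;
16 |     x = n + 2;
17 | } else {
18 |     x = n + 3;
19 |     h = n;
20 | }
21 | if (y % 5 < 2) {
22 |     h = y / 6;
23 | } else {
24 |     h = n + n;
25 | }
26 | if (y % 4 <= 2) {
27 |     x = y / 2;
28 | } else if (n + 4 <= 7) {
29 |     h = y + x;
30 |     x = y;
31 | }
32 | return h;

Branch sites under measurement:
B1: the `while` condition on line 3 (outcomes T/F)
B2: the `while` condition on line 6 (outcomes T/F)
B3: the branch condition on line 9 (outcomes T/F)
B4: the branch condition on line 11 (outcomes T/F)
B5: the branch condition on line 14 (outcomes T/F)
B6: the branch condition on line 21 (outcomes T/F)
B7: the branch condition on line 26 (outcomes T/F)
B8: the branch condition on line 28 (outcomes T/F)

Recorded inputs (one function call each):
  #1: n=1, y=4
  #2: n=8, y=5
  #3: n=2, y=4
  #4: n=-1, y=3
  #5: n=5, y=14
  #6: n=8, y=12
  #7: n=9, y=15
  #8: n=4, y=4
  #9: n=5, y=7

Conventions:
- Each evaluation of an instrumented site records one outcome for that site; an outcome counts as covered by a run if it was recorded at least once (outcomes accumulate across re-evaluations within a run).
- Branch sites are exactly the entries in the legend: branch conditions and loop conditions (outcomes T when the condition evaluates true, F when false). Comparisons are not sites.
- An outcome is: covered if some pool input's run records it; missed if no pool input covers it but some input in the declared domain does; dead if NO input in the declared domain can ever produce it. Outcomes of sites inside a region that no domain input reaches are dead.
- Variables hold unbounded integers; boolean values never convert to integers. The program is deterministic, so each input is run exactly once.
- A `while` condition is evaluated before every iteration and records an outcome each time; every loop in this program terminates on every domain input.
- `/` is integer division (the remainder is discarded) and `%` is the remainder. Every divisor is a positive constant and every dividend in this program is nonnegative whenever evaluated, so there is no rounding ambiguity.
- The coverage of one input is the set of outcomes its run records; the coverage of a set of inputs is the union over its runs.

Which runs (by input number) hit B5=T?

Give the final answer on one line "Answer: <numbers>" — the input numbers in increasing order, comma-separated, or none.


input #1 (n=1, y=4): misses B5=T
input #2 (n=8, y=5): covers B5=T
input #3 (n=2, y=4): misses B5=T
input #4 (n=-1, y=3): misses B5=T
input #5 (n=5, y=14): misses B5=T
input #6 (n=8, y=12): misses B5=T
input #7 (n=9, y=15): misses B5=T
input #8 (n=4, y=4): misses B5=T
input #9 (n=5, y=7): covers B5=T
Answer: 2, 9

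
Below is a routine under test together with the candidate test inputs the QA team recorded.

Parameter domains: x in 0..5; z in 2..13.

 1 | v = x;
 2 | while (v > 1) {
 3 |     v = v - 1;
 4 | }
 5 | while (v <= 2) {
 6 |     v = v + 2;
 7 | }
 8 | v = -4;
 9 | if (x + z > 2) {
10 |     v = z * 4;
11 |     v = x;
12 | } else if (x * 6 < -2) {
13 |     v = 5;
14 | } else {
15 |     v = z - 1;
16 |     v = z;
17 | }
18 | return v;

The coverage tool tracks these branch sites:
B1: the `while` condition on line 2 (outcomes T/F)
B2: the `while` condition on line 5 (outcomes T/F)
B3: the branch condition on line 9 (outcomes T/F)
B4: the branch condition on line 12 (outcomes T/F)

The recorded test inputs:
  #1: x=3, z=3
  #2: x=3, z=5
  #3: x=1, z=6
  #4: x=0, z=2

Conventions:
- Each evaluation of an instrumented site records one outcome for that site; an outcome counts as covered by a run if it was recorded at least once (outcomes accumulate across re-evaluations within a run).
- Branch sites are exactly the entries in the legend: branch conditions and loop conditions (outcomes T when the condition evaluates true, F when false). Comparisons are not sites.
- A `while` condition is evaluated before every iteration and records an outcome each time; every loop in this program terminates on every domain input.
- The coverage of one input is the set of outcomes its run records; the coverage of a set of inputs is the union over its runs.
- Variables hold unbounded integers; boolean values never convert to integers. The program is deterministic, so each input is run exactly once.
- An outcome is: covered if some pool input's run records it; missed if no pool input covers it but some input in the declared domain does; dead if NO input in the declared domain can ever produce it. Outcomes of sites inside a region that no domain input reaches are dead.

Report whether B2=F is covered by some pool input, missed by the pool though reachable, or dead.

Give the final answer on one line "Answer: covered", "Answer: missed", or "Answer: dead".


B2=F is recorded by pool input(s) 1, 2, 3, 4 -> covered
Answer: covered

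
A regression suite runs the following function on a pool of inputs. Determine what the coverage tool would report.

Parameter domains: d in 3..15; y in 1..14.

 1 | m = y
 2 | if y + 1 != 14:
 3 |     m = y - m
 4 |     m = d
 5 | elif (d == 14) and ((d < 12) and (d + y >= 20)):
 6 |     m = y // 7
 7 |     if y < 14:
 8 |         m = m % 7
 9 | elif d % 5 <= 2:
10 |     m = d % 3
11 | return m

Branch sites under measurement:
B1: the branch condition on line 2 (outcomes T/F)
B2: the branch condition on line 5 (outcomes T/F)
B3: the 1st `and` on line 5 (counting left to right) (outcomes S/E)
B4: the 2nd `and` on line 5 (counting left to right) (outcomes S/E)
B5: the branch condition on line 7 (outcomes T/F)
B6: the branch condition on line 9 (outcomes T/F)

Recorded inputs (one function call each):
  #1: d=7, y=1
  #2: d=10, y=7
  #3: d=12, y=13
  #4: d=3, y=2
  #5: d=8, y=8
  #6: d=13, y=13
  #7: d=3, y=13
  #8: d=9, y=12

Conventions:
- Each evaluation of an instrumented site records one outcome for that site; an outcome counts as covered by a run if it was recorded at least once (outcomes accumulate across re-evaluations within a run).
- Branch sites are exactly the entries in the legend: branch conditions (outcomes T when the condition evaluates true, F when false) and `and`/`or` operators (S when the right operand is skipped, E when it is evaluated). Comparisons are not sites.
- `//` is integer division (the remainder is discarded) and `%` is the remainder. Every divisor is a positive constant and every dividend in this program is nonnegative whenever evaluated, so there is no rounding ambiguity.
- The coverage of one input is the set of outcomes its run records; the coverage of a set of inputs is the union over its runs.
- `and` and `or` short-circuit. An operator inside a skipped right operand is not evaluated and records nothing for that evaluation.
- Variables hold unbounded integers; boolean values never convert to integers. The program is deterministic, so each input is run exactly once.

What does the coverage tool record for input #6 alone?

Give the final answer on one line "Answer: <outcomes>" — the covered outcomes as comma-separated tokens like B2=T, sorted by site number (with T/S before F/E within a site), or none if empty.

Running input #6 (d=13, y=13), event by event:
  B1->F, B3->S, B2->F, B6->F
deduplicating events, the covered set is: B1=F, B2=F, B3=S, B6=F

Answer: B1=F, B2=F, B3=S, B6=F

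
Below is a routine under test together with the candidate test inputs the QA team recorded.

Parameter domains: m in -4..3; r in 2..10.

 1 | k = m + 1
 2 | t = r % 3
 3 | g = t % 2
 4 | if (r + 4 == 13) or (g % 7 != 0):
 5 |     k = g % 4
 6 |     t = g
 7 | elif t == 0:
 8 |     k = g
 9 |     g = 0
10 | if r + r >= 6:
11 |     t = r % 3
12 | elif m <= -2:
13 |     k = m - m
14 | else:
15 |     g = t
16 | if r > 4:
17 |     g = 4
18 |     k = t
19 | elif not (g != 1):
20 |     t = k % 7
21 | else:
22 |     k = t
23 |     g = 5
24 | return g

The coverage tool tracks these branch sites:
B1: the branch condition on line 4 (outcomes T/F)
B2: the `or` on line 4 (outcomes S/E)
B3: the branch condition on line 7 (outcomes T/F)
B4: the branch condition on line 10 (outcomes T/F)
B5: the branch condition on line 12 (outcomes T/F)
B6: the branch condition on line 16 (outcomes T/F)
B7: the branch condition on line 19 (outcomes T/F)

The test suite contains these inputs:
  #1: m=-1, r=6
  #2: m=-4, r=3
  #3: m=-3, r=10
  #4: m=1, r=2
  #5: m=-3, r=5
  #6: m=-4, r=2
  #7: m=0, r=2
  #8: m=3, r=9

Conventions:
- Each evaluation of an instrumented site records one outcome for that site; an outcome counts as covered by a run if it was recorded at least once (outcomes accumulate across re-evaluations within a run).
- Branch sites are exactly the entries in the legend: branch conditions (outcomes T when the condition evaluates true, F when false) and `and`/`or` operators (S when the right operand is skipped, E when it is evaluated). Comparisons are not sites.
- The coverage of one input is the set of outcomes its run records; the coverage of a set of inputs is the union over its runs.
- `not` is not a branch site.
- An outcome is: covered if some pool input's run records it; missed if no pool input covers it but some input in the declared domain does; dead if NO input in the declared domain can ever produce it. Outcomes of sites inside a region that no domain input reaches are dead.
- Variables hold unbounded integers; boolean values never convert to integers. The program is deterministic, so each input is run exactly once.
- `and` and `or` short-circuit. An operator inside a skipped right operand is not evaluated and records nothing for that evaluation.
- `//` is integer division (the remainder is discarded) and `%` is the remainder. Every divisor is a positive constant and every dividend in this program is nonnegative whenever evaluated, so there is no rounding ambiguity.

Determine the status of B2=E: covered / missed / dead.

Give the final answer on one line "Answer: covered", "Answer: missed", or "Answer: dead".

B2=E is recorded by pool input(s) 1, 2, 3, 4, 5, 6, 7 -> covered

Answer: covered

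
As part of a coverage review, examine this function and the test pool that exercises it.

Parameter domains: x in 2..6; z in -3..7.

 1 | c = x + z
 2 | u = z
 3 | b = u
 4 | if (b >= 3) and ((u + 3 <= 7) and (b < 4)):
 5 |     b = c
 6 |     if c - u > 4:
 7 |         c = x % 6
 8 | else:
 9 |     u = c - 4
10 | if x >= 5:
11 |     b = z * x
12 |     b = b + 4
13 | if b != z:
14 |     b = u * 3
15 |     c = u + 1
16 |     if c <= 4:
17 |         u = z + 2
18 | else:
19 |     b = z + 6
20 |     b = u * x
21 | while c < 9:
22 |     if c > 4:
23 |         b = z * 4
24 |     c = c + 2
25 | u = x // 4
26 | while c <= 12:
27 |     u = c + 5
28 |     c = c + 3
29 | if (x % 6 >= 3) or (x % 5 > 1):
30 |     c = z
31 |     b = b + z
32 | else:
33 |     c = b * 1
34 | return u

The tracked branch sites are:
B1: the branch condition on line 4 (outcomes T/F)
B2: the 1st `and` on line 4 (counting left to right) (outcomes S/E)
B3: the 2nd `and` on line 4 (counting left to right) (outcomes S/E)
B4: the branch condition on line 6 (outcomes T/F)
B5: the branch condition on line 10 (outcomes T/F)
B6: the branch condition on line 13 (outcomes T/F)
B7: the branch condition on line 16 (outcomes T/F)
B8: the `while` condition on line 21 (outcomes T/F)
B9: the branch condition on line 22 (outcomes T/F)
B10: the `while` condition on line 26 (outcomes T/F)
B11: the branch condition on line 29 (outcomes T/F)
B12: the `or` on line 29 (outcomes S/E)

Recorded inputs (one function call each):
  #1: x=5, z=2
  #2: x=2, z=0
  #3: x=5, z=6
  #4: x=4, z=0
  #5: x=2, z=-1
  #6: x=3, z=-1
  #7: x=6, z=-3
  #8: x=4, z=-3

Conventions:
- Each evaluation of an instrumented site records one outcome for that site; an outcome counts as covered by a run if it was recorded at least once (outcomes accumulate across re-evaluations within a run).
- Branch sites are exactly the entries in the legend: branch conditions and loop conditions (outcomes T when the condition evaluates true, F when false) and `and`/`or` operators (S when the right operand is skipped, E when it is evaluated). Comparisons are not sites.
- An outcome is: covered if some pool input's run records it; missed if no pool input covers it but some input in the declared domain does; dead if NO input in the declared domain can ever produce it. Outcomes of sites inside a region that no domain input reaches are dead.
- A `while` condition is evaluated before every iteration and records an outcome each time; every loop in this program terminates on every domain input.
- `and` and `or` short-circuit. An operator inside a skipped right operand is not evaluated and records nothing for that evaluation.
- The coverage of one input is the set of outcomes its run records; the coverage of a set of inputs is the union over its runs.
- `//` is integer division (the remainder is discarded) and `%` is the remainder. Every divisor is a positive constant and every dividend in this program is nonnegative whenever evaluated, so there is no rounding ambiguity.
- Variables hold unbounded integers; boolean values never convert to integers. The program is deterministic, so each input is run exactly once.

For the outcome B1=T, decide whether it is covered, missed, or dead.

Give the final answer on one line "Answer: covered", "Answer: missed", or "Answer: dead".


no pool input records B1=T
but domain input (x=2, z=3) does record it -> reachable, so missed
Answer: missed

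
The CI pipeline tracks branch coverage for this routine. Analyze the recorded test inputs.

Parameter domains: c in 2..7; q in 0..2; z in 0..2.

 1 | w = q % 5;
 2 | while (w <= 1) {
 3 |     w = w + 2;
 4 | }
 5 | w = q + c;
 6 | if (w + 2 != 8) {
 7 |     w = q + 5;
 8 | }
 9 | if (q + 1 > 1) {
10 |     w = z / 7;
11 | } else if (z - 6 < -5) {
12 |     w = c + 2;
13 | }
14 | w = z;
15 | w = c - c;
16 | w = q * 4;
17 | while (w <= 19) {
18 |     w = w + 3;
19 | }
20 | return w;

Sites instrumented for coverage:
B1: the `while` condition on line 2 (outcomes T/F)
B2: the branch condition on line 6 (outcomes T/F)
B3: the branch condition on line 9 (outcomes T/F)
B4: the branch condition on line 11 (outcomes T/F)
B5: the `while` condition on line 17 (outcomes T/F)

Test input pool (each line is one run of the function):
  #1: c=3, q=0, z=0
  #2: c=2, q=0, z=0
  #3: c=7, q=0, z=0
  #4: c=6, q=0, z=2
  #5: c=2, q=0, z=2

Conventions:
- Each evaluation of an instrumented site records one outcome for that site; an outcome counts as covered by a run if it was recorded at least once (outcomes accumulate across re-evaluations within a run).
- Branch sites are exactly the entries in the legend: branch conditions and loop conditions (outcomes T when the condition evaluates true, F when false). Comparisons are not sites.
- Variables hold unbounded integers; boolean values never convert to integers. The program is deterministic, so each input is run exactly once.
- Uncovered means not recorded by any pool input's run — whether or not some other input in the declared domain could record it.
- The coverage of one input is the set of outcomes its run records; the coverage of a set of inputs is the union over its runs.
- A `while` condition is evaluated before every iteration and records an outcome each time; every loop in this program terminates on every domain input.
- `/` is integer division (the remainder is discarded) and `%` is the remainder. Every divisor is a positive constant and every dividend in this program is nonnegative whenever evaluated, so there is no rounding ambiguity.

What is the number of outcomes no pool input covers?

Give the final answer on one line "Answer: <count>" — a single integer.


run #1 (c=3, q=0, z=0) runs B1->T, B1->F, B2->T, B3->F, B4->T, B5->T, B5->T, B5->T, B5->T, B5->T, B5->T, B5->T, B5->F; records B1=T, B1=F, B2=T, B3=F, B4=T, B5=T, B5=F
run #2 (c=2, q=0, z=0) runs B1->T, B1->F, B2->T, B3->F, B4->T, B5->T, B5->T, B5->T, B5->T, B5->T, B5->T, B5->T, B5->F; records B1=T, B1=F, B2=T, B3=F, B4=T, B5=T, B5=F
run #3 (c=7, q=0, z=0) runs B1->T, B1->F, B2->T, B3->F, B4->T, B5->T, B5->T, B5->T, B5->T, B5->T, B5->T, B5->T, B5->F; records B1=T, B1=F, B2=T, B3=F, B4=T, B5=T, B5=F
run #4 (c=6, q=0, z=2) runs B1->T, B1->F, B2->F, B3->F, B4->F, B5->T, B5->T, B5->T, B5->T, B5->T, B5->T, B5->T, B5->F; records B1=T, B1=F, B2=F, B3=F, B4=F, B5=T, B5=F
run #5 (c=2, q=0, z=2) runs B1->T, B1->F, B2->T, B3->F, B4->F, B5->T, B5->T, B5->T, B5->T, B5->T, B5->T, B5->T, B5->F; records B1=T, B1=F, B2=T, B3=F, B4=F, B5=T, B5=F
union over the pool: B1=T, B1=F, B2=T, B2=F, B3=F, B4=T, B4=F, B5=T, B5=F
uncovered (1 of 10): B3=T
Answer: 1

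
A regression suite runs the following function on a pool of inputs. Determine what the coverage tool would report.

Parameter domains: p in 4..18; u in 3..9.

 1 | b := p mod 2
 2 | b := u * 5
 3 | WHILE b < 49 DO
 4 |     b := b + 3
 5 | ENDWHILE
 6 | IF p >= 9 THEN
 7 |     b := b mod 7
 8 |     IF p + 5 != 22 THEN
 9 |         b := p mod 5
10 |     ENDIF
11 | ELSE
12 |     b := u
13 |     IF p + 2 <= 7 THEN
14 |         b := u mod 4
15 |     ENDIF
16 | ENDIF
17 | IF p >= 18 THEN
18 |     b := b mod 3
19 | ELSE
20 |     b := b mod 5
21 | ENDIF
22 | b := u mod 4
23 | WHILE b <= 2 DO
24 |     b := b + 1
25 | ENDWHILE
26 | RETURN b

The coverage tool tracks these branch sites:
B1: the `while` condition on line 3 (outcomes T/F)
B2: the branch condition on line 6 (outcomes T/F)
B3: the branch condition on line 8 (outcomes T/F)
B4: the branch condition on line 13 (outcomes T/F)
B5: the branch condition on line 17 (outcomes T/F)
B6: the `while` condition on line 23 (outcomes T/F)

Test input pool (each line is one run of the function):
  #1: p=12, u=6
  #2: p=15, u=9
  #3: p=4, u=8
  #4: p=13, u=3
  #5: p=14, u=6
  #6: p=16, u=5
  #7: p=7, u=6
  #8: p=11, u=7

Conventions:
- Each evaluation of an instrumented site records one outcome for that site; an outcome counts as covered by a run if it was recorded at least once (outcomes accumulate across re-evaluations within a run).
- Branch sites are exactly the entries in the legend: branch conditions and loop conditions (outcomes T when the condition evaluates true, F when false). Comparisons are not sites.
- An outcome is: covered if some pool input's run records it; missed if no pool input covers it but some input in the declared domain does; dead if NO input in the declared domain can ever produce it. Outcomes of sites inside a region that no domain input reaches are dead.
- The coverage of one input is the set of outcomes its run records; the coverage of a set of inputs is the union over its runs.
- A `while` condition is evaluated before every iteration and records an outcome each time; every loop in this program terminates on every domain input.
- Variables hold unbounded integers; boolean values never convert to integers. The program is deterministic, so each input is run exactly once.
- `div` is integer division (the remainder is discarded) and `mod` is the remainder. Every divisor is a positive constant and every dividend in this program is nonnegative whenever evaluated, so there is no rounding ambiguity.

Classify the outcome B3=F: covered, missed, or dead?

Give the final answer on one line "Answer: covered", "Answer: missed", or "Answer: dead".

no pool input records B3=F
but domain input (p=17, u=3) does record it -> reachable, so missed

Answer: missed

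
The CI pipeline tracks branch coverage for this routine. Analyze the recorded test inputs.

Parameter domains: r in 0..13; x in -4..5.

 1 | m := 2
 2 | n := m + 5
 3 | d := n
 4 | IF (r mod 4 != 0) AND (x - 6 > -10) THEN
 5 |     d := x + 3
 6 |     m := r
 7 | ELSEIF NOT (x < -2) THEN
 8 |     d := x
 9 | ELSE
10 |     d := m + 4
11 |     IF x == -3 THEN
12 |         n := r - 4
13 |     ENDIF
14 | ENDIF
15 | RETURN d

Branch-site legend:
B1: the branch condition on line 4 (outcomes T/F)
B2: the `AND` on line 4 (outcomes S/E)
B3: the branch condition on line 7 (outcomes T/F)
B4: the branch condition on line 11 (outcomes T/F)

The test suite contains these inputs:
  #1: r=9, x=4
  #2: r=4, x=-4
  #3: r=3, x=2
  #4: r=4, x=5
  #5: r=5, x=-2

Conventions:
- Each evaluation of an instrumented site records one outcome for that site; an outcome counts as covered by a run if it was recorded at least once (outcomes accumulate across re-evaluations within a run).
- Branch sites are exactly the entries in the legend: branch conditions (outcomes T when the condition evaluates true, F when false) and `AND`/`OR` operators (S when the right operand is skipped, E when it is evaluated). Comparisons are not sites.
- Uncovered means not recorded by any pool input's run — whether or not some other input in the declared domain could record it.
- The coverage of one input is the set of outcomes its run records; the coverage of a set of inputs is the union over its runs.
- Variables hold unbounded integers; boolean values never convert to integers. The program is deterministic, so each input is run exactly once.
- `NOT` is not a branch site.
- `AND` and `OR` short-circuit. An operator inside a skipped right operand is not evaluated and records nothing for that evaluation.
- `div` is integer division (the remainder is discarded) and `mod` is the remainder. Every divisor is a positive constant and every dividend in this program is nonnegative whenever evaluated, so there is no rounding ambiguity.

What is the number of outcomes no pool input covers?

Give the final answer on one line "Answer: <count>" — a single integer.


input #1 (r=9, x=4): events B2->E, B1->T; covers B1=T, B2=E
input #2 (r=4, x=-4): events B2->S, B1->F, B3->F, B4->F; covers B1=F, B2=S, B3=F, B4=F
input #3 (r=3, x=2): events B2->E, B1->T; covers B1=T, B2=E
input #4 (r=4, x=5): events B2->S, B1->F, B3->T; covers B1=F, B2=S, B3=T
input #5 (r=5, x=-2): events B2->E, B1->T; covers B1=T, B2=E
union over the pool: B1=T, B1=F, B2=S, B2=E, B3=T, B3=F, B4=F
uncovered (1 of 8): B4=T
Answer: 1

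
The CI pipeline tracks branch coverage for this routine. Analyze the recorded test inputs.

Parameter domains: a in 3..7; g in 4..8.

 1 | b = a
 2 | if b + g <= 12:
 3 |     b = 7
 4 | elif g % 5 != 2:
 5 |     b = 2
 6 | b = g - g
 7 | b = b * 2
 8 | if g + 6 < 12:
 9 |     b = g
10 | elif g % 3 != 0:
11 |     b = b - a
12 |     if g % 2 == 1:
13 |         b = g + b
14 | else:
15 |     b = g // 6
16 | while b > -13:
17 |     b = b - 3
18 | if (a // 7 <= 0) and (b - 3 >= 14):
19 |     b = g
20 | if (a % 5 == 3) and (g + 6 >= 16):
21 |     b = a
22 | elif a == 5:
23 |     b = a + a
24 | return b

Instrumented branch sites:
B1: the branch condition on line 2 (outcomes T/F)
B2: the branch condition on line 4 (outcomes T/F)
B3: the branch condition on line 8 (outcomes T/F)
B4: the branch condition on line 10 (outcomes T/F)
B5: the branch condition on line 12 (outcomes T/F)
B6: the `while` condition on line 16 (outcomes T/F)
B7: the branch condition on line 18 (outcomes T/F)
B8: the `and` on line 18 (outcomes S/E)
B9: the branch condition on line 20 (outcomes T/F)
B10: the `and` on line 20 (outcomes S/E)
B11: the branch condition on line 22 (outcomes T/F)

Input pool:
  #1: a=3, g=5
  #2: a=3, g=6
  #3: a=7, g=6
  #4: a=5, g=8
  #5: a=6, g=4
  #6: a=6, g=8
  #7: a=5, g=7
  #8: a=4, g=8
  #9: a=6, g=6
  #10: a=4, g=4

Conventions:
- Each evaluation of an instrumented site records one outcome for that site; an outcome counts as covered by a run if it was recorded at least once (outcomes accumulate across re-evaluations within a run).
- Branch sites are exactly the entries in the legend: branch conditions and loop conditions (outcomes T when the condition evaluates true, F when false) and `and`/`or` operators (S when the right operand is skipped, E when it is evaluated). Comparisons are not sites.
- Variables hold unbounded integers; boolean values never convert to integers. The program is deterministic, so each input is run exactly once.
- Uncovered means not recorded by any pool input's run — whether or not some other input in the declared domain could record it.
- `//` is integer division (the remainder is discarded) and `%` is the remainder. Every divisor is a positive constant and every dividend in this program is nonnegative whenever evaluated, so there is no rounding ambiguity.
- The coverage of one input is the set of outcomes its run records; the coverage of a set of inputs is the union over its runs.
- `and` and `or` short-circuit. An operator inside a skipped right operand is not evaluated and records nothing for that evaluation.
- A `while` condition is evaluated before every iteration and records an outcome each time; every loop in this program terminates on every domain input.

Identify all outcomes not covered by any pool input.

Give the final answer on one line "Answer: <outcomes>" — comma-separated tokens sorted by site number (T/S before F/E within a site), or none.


run #1 (a=3, g=5) runs B1->T, B3->T, B6->T, B6->T, B6->T, B6->T, B6->T, B6->T, B6->F, B8->E, B7->F, B10->E, B9->F, B11->F; records B1=T, B3=T, B6=T, B6=F, B7=F, B8=E, B9=F, B10=E, B11=F
run #2 (a=3, g=6) runs B1->T, B3->F, B4->F, B6->T, B6->T, B6->T, B6->T, B6->T, B6->F, B8->E, B7->F, B10->E, B9->F, B11->F; records B1=T, B3=F, B4=F, B6=T, B6=F, B7=F, B8=E, B9=F, B10=E, B11=F
run #3 (a=7, g=6) runs B1->F, B2->T, B3->F, B4->F, B6->T, B6->T, B6->T, B6->T, B6->T, B6->F, B8->S, B7->F, B10->S, B9->F, ...; records B1=F, B2=T, B3=F, B4=F, B6=T, B6=F, B7=F, B8=S, B9=F, B10=S, B11=F
run #4 (a=5, g=8) runs B1->F, B2->T, B3->F, B4->T, B5->F, B6->T, B6->T, B6->T, B6->F, B8->E, B7->F, B10->S, B9->F, B11->T; records B1=F, B2=T, B3=F, B4=T, B5=F, B6=T, B6=F, B7=F, B8=E, B9=F, B10=S, B11=T
run #5 (a=6, g=4) runs B1->T, B3->T, B6->T, B6->T, B6->T, B6->T, B6->T, B6->T, B6->F, B8->E, B7->F, B10->S, B9->F, B11->F; records B1=T, B3=T, B6=T, B6=F, B7=F, B8=E, B9=F, B10=S, B11=F
run #6 (a=6, g=8) runs B1->F, B2->T, B3->F, B4->T, B5->F, B6->T, B6->T, B6->T, B6->F, B8->E, B7->F, B10->S, B9->F, B11->F; records B1=F, B2=T, B3=F, B4=T, B5=F, B6=T, B6=F, B7=F, B8=E, B9=F, B10=S, B11=F
run #7 (a=5, g=7) runs B1->T, B3->F, B4->T, B5->T, B6->T, B6->T, B6->T, B6->T, B6->T, B6->F, B8->E, B7->F, B10->S, B9->F, ...; records B1=T, B3=F, B4=T, B5=T, B6=T, B6=F, B7=F, B8=E, B9=F, B10=S, B11=T
run #8 (a=4, g=8) runs B1->T, B3->F, B4->T, B5->F, B6->T, B6->T, B6->T, B6->F, B8->E, B7->F, B10->S, B9->F, B11->F; records B1=T, B3=F, B4=T, B5=F, B6=T, B6=F, B7=F, B8=E, B9=F, B10=S, B11=F
run #9 (a=6, g=6) runs B1->T, B3->F, B4->F, B6->T, B6->T, B6->T, B6->T, B6->T, B6->F, B8->E, B7->F, B10->S, B9->F, B11->F; records B1=T, B3=F, B4=F, B6=T, B6=F, B7=F, B8=E, B9=F, B10=S, B11=F
run #10 (a=4, g=4) runs B1->T, B3->T, B6->T, B6->T, B6->T, B6->T, B6->T, B6->T, B6->F, B8->E, B7->F, B10->S, B9->F, B11->F; records B1=T, B3=T, B6=T, B6=F, B7=F, B8=E, B9=F, B10=S, B11=F
union over the pool: B1=T, B1=F, B2=T, B3=T, B3=F, B4=T, B4=F, B5=T, B5=F, B6=T, B6=F, B7=F, B8=S, B8=E, B9=F, B10=S, B10=E, B11=T, B11=F
uncovered (3 of 22): B2=F, B7=T, B9=T
Answer: B2=F, B7=T, B9=T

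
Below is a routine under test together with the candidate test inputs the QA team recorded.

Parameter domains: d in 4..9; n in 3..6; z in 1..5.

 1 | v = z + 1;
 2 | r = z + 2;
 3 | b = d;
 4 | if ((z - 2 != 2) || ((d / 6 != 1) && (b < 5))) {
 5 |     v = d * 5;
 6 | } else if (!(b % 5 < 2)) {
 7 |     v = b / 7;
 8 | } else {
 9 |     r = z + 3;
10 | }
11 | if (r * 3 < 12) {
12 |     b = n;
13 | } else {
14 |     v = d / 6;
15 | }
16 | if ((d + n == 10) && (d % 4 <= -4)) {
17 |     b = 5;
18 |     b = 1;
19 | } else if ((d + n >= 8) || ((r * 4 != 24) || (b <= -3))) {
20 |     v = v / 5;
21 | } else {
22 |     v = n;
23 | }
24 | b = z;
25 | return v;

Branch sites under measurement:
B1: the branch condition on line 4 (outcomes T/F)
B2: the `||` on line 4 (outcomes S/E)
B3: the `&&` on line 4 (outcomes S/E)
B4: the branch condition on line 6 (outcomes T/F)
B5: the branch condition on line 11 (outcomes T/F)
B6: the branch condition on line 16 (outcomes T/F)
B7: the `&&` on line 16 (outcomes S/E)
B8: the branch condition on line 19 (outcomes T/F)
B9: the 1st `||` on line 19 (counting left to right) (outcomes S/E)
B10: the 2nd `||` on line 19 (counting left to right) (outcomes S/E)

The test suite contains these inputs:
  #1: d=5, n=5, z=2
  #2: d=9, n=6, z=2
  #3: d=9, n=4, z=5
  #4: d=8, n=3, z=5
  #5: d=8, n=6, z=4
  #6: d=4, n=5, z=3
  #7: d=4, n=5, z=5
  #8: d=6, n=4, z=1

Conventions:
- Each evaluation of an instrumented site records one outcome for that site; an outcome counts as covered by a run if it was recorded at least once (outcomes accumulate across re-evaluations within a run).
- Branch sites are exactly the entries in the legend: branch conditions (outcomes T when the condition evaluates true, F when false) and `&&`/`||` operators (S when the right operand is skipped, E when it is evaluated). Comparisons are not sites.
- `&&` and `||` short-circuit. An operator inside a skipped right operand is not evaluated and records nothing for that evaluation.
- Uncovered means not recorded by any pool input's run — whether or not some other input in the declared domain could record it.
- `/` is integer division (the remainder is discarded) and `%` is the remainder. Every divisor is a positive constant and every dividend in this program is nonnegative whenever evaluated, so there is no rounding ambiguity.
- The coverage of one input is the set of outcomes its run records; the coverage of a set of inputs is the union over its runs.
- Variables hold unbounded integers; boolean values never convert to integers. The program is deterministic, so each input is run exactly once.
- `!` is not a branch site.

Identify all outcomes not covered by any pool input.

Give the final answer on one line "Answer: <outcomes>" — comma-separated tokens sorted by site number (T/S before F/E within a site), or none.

run #1 (d=5, n=5, z=2) records B1=T, B2=S, B5=F, B6=F, B7=E, B8=T, B9=S
run #2 (d=9, n=6, z=2) records B1=T, B2=S, B5=F, B6=F, B7=S, B8=T, B9=S
run #3 (d=9, n=4, z=5) records B1=T, B2=S, B5=F, B6=F, B7=S, B8=T, B9=S
run #4 (d=8, n=3, z=5) records B1=T, B2=S, B5=F, B6=F, B7=S, B8=T, B9=S
run #5 (d=8, n=6, z=4) records B1=F, B2=E, B3=S, B4=T, B5=F, B6=F, B7=S, B8=T, B9=S
run #6 (d=4, n=5, z=3) records B1=T, B2=S, B5=F, B6=F, B7=S, B8=T, B9=S
run #7 (d=4, n=5, z=5) records B1=T, B2=S, B5=F, B6=F, B7=S, B8=T, B9=S
run #8 (d=6, n=4, z=1) records B1=T, B2=S, B5=T, B6=F, B7=E, B8=T, B9=S
union over the pool: B1=T, B1=F, B2=S, B2=E, B3=S, B4=T, B5=T, B5=F, B6=F, B7=S, B7=E, B8=T, B9=S
uncovered (7 of 20): B3=E, B4=F, B6=T, B8=F, B9=E, B10=S, B10=E

Answer: B3=E, B4=F, B6=T, B8=F, B9=E, B10=S, B10=E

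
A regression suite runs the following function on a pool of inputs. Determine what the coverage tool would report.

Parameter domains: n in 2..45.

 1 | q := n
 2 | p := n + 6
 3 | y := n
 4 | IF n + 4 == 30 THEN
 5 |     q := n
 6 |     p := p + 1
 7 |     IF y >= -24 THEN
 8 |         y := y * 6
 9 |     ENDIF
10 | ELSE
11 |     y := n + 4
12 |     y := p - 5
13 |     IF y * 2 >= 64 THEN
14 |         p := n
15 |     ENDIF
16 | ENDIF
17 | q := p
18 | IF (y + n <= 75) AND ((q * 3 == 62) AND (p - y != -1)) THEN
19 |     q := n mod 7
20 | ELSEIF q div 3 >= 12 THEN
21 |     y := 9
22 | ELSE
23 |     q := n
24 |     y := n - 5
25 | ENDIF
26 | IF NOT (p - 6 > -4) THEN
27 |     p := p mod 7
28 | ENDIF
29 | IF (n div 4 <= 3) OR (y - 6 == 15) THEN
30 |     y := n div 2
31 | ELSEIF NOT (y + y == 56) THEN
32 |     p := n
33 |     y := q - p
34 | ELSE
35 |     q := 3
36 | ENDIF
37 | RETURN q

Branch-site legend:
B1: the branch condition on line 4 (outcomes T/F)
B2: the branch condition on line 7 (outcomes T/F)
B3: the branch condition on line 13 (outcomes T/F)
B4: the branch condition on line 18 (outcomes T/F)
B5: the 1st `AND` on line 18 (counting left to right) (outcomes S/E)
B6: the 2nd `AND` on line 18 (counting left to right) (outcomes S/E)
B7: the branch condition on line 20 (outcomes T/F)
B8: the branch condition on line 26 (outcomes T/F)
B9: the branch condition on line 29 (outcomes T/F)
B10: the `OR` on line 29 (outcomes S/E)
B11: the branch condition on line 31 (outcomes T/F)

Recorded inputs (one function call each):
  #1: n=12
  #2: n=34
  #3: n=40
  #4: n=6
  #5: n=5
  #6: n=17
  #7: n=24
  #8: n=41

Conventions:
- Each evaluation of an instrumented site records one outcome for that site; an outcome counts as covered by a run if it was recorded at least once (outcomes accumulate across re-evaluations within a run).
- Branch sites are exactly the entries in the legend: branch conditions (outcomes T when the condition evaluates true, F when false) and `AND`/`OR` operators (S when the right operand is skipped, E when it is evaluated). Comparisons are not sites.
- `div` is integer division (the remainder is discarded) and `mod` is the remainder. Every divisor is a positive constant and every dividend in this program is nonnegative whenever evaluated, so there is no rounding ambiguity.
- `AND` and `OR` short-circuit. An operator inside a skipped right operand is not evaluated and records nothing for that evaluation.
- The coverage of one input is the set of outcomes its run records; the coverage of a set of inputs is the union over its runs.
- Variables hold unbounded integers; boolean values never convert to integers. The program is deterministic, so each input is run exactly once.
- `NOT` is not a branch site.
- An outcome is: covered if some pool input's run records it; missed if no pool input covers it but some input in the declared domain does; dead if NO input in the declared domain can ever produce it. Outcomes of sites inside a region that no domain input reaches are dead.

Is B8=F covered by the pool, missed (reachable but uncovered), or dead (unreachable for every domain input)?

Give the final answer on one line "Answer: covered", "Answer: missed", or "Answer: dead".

B8=F is recorded by pool input(s) 1, 2, 3, 4, 5, 6, 7, 8 -> covered

Answer: covered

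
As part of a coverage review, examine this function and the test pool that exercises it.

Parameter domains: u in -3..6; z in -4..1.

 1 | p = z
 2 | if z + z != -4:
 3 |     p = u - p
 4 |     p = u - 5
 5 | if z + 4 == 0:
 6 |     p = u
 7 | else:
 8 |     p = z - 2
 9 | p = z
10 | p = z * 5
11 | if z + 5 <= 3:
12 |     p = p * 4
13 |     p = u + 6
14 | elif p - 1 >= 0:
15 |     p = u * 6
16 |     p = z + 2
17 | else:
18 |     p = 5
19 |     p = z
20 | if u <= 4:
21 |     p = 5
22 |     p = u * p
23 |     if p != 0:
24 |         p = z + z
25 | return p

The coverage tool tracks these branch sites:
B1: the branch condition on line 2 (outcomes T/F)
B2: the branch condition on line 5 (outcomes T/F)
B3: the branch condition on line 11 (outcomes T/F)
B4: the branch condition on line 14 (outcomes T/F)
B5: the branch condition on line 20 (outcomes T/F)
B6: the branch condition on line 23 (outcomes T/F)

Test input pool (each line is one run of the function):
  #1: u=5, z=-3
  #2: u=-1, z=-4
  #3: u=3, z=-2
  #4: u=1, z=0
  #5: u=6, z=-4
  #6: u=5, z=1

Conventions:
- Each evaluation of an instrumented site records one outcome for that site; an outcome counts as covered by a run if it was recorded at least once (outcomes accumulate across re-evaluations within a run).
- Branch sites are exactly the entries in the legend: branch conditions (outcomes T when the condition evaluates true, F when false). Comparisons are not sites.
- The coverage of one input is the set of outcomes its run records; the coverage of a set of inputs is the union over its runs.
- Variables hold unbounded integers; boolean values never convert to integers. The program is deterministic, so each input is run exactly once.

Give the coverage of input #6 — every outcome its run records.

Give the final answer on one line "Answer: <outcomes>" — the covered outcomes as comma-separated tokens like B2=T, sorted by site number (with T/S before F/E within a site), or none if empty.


Event log for input #6 (u=5, z=1):
  B1->T, B2->F, B3->F, B4->T, B5->F
collecting distinct outcomes: B1=T, B2=F, B3=F, B4=T, B5=F
Answer: B1=T, B2=F, B3=F, B4=T, B5=F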